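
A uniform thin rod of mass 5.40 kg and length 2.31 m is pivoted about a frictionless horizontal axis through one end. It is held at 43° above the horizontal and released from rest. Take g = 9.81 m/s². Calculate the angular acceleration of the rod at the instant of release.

α ≈ 4.66 rad/s²

About the pivot, I = (1/3)ML² = (1/3)(5.40)(2.31)² = 9.605 kg·m².
The weight acts at the center, a distance L/2 = 1.155 m from the pivot; τ = Mg(L/2) cos 43° = 44.75 N·m.
α = τ/I = 44.75/9.605 = 4.659 rad/s².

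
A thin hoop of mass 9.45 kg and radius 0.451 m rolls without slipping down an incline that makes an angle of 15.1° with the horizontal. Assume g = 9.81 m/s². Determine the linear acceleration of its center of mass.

Translation along the incline: Mg sinθ − f = Ma.
Rotation about the center: fR = Iα with I = MR². No-slip gives a = αR, so f = (I/R²)a = M a.
Substituting: Mg sinθ = (1 + 1.000)Ma, so a = g sinθ/(1 + 1.000) = (9.81) sin 15.1° / 2.000 = 1.278 m/s².

a ≈ 1.28 m/s²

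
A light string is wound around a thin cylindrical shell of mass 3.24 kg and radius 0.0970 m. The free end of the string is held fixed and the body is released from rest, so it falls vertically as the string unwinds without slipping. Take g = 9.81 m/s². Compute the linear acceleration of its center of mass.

Translation: Mg − T = Ma. Rotation about the center: TR = Iα with I = MR².
With a = αR: T = (I/R²)a = M a, so Mg = (1 + 1.000)Ma.
a = g/(1 + 1.000) = 9.81/2.000 = 4.905 m/s².

a ≈ 4.91 m/s²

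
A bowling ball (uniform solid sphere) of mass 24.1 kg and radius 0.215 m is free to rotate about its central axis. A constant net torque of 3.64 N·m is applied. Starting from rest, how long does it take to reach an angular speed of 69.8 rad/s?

I = (2/5)MR² = (2/5)(24.1)(0.215)² = 0.4456 kg·m².
α = τ/I = 3.64/0.4456 = 8.169 rad/s².
ω = αt ⇒ t = ω/α = 69.8/8.169 = 8.545 s.

t ≈ 8.54 s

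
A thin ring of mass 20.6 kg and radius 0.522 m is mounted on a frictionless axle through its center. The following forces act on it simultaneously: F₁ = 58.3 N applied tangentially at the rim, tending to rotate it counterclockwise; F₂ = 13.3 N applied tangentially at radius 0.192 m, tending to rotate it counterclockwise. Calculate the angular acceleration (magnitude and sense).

α ≈ 5.88 rad/s², counterclockwise

I = MR² = (20.6)(0.522)² = 5.613 kg·m².
Taking counterclockwise as positive: τ₁ = +(58.3)(0.522) = +30.43 N·m; τ₂ = +(13.3)(0.192) = +2.554 N·m.
Net torque τ = 32.99 N·m.
α = τ/I = 32.99/5.613 = 5.877 rad/s².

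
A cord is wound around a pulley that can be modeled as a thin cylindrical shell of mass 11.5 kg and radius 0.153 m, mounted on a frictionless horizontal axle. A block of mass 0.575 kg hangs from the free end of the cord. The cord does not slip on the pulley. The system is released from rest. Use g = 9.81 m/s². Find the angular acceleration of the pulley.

α ≈ 3.05 rad/s²

I = MR² = (11.5)(0.153)² = 0.2692 kg·m².
Block: mg − T = ma. Pulley: TR = Iα. No-slip: a = αR, so T = (I/R²)a = 11.50·a.
Then mg = (m + 11.50)a, so a = (0.575)(9.81)/(0.575 + 11.50) = 0.4671 m/s².
α = a/R = 0.4671/0.153 = 3.053 rad/s².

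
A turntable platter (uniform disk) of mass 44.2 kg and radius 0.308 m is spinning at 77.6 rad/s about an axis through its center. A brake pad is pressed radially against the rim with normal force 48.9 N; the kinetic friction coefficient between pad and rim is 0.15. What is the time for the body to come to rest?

I = ½MR² = (1/2)(44.2)(0.308)² = 2.096 kg·m².
Friction force f = μN = (0.15)(48.9) = 7.335 N at the rim; torque magnitude τ = fR = 2.259 N·m, opposing ω.
|α| = τ/I = 2.259/2.096 = 1.078 rad/s² (deceleration).
0 = ω₀ − |α|t ⇒ t = ω₀/|α| = 77.6/1.078 = 72.01 s.

t ≈ 72.0 s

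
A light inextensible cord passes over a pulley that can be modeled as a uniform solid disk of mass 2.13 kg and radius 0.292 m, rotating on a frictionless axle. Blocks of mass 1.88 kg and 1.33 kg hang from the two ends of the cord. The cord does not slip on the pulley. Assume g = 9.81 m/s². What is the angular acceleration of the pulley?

I = ½MR² = (1/2)(2.13)(0.292)² = 0.09081 kg·m².
Heavier block: m₁g − T₁ = m₁a. Lighter block: T₂ − m₂g = m₂a.
Pulley: (T₁ − T₂)R = Iα = I(a/R), so T₁ − T₂ = (I/R²)a = (1/2)M_p a = 1.065·a.
Adding the three: (m₁ − m₂)g = (m₁ + m₂ + 1.065)a, so a = (1.88 − 1.33)(9.81)/(1.88 + 1.33 + 1.065) = 1.262 m/s².
α = a/R = 1.262/0.292 = 4.322 rad/s².

α ≈ 4.32 rad/s²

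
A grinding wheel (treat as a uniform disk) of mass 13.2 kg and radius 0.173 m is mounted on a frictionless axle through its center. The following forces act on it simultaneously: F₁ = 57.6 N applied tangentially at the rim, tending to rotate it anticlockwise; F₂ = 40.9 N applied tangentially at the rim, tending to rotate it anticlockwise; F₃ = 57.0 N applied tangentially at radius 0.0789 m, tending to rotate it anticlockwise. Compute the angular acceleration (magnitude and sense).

α ≈ 109 rad/s², anticlockwise

I = ½MR² = (1/2)(13.2)(0.173)² = 0.1975 kg·m².
Taking anticlockwise as positive: τ₁ = +(57.6)(0.173) = +9.965 N·m; τ₂ = +(40.9)(0.173) = +7.076 N·m; τ₃ = +(57.0)(0.0789) = +4.497 N·m.
Net torque τ = 21.54 N·m.
α = τ/I = 21.54/0.1975 = 109.0 rad/s².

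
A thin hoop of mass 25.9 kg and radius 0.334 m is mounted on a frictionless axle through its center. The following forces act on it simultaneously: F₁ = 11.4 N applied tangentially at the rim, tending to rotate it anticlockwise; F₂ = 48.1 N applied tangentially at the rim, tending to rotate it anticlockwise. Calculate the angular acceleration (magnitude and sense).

α ≈ 6.88 rad/s², anticlockwise

I = MR² = (25.9)(0.334)² = 2.889 kg·m².
Taking anticlockwise as positive: τ₁ = +(11.4)(0.334) = +3.808 N·m; τ₂ = +(48.1)(0.334) = +16.07 N·m.
Net torque τ = 19.87 N·m.
α = τ/I = 19.87/2.889 = 6.878 rad/s².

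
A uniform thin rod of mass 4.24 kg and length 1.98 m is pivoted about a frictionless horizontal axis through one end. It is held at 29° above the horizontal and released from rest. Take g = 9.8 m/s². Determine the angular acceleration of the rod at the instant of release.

α ≈ 6.49 rad/s²

About the pivot, I = (1/3)ML² = (1/3)(4.24)(1.98)² = 5.541 kg·m².
The weight acts at the center, a distance L/2 = 0.9900 m from the pivot; τ = Mg(L/2) cos 29° = 35.98 N·m.
α = τ/I = 35.98/5.541 = 6.493 rad/s².
(Equivalently α = (3g/(2L)) cos 29° = 6.493 rad/s².)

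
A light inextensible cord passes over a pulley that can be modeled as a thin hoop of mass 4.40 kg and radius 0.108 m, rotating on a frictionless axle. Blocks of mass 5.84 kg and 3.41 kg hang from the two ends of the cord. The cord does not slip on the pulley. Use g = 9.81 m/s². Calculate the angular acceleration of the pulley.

I = MR² = (4.40)(0.108)² = 0.05132 kg·m².
Heavier block: m₁g − T₁ = m₁a. Lighter block: T₂ − m₂g = m₂a.
Pulley: (T₁ − T₂)R = Iα = I(a/R), so T₁ − T₂ = (I/R²)a = 1·M_p a = 4.400·a.
Adding the three: (m₁ − m₂)g = (m₁ + m₂ + 4.400)a, so a = (5.84 − 3.41)(9.81)/(5.84 + 3.41 + 4.400) = 1.746 m/s².
α = a/R = 1.746/0.108 = 16.17 rad/s².

α ≈ 16.2 rad/s²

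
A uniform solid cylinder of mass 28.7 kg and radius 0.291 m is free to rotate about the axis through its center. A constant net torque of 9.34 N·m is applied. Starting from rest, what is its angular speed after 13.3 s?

I = ½MR² = (1/2)(28.7)(0.291)² = 1.215 kg·m².
α = τ/I = 9.34/1.215 = 7.686 rad/s².
ω = ω₀ + αt = 0 + (7.686)(13.3) = 102.2 rad/s.

ω ≈ 102 rad/s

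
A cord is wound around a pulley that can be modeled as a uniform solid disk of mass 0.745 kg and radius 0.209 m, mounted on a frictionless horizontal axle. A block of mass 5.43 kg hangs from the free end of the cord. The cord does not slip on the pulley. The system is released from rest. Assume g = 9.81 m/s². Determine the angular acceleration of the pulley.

I = ½MR² = (1/2)(0.745)(0.209)² = 0.01627 kg·m².
Block: mg − T = ma. Pulley: TR = Iα. No-slip: a = αR, so T = (I/R²)a = 0.3725·a.
Then mg = (m + 0.3725)a, so a = (5.43)(9.81)/(5.43 + 0.3725) = 9.180 m/s².
α = a/R = 9.180/0.209 = 43.92 rad/s².

α ≈ 43.9 rad/s²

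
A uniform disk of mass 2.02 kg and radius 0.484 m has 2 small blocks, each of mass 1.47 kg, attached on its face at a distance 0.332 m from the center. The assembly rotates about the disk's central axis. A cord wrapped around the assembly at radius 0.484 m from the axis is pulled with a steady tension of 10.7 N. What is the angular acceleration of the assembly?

I_disk = ½MR² = ½(2.02)(0.484)² = 0.2366 kg·m².
I_blocks = 2·m·r² = 2(1.47)(0.332)² = 0.3241 kg·m².
Total I = 0.5607 kg·m².
τ = F r = (10.7)(0.484) = 5.179 N·m.
α = τ/I = 5.179/0.5607 = 9.237 rad/s².

α ≈ 9.24 rad/s²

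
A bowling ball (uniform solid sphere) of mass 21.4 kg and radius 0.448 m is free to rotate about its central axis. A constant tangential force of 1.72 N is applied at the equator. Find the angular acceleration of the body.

I = (2/5)MR² = (2/5)(21.4)(0.448)² = 1.718 kg·m².
τ = F R = (1.72)(0.448) = 0.7706 N·m.
Newton's second law for rotation, τ = Iα, gives α = τ/I = 0.7706/1.718 = 0.4485 rad/s².

α ≈ 0.449 rad/s²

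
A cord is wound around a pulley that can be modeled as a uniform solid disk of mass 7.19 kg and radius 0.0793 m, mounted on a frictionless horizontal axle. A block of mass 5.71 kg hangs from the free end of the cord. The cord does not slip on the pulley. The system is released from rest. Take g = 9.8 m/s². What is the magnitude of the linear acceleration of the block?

a ≈ 6.01 m/s²

I = ½MR² = (1/2)(7.19)(0.0793)² = 0.02261 kg·m².
Block: mg − T = ma. Pulley: TR = Iα. No-slip: a = αR, so T = (I/R²)a = 3.595·a.
Then mg = (m + 3.595)a, so a = (5.71)(9.8)/(5.71 + 3.595) = 6.014 m/s².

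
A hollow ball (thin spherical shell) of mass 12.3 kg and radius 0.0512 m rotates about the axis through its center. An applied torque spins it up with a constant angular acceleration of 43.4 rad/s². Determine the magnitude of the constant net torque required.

I = (2/3)MR² = (2/3)(12.3)(0.0512)² = 0.02150 kg·m².
τ = Iα = (0.02150)(43.40) = 0.9329 N·m.

τ ≈ 0.933 N·m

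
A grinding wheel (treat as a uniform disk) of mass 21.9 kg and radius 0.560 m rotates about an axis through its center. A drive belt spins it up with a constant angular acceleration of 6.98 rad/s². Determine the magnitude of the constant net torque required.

τ ≈ 24.0 N·m

I = ½MR² = (1/2)(21.9)(0.560)² = 3.434 kg·m².
τ = Iα = (3.434)(6.980) = 23.97 N·m.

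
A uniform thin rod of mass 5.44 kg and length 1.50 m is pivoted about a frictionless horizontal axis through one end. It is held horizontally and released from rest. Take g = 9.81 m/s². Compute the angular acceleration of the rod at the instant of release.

α ≈ 9.81 rad/s²

About the pivot, I = (1/3)ML² = (1/3)(5.44)(1.50)² = 4.080 kg·m².
The weight acts at the center, a distance L/2 = 0.7500 m from the pivot; τ = Mg(L/2) = 40.02 N·m.
α = τ/I = 40.02/4.080 = 9.810 rad/s².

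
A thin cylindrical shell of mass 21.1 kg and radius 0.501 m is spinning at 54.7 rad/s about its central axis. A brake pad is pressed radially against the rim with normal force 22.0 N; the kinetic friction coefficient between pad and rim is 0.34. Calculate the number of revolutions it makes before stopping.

≈ 336 revolutions

I = MR² = (21.1)(0.501)² = 5.296 kg·m².
Friction force f = μN = (0.34)(22.0) = 7.480 N at the rim; torque magnitude τ = fR = 3.747 N·m, opposing ω.
|α| = τ/I = 3.747/5.296 = 0.7076 rad/s² (deceleration).
ω² = ω₀² − 2|α|θ with ω = 0 ⇒ θ = ω₀²/(2|α|) = 2114 rad = 336.5 rev.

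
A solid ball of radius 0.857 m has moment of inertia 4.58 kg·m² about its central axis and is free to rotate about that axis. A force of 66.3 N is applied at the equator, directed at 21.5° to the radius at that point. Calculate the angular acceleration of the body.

Only the tangential component produces torque: τ = F R sinθ = (66.3)(0.857) sin 21.5° = 20.82 N·m.
From τ = Iα: α = 20.82/4.580 = 4.547 rad/s².

α ≈ 4.55 rad/s²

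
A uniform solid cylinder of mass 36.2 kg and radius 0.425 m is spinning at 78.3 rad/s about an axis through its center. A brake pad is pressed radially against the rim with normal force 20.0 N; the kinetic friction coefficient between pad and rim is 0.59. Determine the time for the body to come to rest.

t ≈ 51.0 s

I = ½MR² = (1/2)(36.2)(0.425)² = 3.269 kg·m².
Friction force f = μN = (0.59)(20.0) = 11.80 N at the rim; torque magnitude τ = fR = 5.015 N·m, opposing ω.
|α| = τ/I = 5.015/3.269 = 1.534 rad/s² (deceleration).
0 = ω₀ − |α|t ⇒ t = ω₀/|α| = 78.3/1.534 = 51.04 s.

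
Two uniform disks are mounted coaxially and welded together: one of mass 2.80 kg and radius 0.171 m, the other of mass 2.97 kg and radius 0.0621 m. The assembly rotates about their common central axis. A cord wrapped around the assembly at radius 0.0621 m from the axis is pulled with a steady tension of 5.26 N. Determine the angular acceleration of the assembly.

I = ½M₁R₁² + ½M₂R₂² = ½(2.80)(0.171)² + ½(2.97)(0.0621)² = 0.04666 kg·m².
τ = F r = (5.26)(0.0621) = 0.3266 N·m.
α = τ/I = 0.3266/0.04666 = 7.000 rad/s².

α ≈ 7.00 rad/s²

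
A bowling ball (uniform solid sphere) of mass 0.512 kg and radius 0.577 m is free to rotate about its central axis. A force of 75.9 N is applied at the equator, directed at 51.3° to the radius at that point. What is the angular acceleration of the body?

α ≈ 501 rad/s²

I = (2/5)MR² = (2/5)(0.512)(0.577)² = 0.06818 kg·m².
Only the tangential component produces torque: τ = F R sinθ = (75.9)(0.577) sin 51.3° = 34.18 N·m.
Newton's second law for rotation, τ = Iα, gives α = τ/I = 34.18/0.06818 = 501.3 rad/s².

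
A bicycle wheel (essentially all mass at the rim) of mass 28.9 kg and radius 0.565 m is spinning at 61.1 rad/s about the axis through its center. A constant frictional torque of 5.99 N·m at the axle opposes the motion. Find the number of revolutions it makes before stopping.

≈ 458 revolutions

I = MR² = (28.9)(0.565)² = 9.226 kg·m².
The net torque has magnitude 5.99 N·m, opposing ω.
|α| = τ/I = 5.990/9.226 = 0.6493 rad/s² (deceleration).
ω² = ω₀² − 2|α|θ with ω = 0 ⇒ θ = ω₀²/(2|α|) = 2875 rad = 457.6 rev.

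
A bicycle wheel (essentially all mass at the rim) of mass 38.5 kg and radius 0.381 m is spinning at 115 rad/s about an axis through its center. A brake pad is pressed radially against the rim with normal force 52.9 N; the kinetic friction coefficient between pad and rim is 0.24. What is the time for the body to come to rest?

t ≈ 133 s

I = MR² = (38.5)(0.381)² = 5.589 kg·m².
Friction force f = μN = (0.24)(52.9) = 12.70 N at the rim; torque magnitude τ = fR = 4.837 N·m, opposing ω.
|α| = τ/I = 4.837/5.589 = 0.8655 rad/s² (deceleration).
0 = ω₀ − |α|t ⇒ t = ω₀/|α| = 115/0.8655 = 132.9 s.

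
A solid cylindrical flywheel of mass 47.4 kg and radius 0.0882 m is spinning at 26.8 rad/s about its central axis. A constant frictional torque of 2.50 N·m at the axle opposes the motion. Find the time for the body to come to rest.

t ≈ 1.98 s

I = ½MR² = (1/2)(47.4)(0.0882)² = 0.1844 kg·m².
The net torque has magnitude 2.50 N·m, opposing ω.
|α| = τ/I = 2.500/0.1844 = 13.56 rad/s² (deceleration).
0 = ω₀ − |α|t ⇒ t = ω₀/|α| = 26.8/13.56 = 1.976 s.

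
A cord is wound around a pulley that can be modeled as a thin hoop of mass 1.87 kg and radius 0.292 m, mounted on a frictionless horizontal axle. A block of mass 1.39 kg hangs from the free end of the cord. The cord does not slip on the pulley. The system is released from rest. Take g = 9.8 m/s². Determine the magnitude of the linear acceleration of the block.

a ≈ 4.18 m/s²

I = MR² = (1.87)(0.292)² = 0.1594 kg·m².
Block: mg − T = ma. Pulley: TR = Iα. No-slip: a = αR, so T = (I/R²)a = 1.870·a.
Then mg = (m + 1.870)a, so a = (1.39)(9.8)/(1.39 + 1.870) = 4.179 m/s².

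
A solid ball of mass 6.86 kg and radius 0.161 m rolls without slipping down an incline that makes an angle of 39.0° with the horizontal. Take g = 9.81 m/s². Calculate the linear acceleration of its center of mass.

a ≈ 4.41 m/s²

Translation along the incline: Mg sinθ − f = Ma.
Rotation about the center: fR = Iα with I = (2/5)MR². No-slip gives a = αR, so f = (I/R²)a = (2/5)M a.
Substituting: Mg sinθ = (1 + 0.4000)Ma, so a = g sinθ/(1 + 0.4000) = (9.81) sin 39.0° / 1.400 = 4.410 m/s².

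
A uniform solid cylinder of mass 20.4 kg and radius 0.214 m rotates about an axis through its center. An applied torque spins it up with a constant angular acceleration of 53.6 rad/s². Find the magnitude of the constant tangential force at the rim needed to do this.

F ≈ 117 N

I = ½MR² = (1/2)(20.4)(0.214)² = 0.4671 kg·m².
The required torque is τ = Iα = (0.4671)(53.60) = 25.04 N·m.
A tangential force at the rim gives τ = FR, so F = τ/R = 25.04/0.214 = 117.0 N.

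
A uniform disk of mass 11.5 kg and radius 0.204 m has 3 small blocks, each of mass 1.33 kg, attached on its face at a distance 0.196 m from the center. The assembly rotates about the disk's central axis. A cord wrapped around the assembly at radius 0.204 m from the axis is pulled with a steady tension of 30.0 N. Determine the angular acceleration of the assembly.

I_disk = ½MR² = ½(11.5)(0.204)² = 0.2393 kg·m².
I_blocks = 3·m·r² = 3(1.33)(0.196)² = 0.1533 kg·m².
Total I = 0.3926 kg·m².
τ = F r = (30.0)(0.204) = 6.120 N·m.
α = τ/I = 6.120/0.3926 = 15.59 rad/s².

α ≈ 15.6 rad/s²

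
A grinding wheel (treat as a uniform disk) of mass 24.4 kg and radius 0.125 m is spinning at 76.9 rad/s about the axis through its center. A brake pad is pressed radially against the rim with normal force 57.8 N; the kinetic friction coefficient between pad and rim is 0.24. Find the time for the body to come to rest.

I = ½MR² = (1/2)(24.4)(0.125)² = 0.1906 kg·m².
Friction force f = μN = (0.24)(57.8) = 13.87 N at the rim; torque magnitude τ = fR = 1.734 N·m, opposing ω.
|α| = τ/I = 1.734/0.1906 = 9.096 rad/s² (deceleration).
0 = ω₀ − |α|t ⇒ t = ω₀/|α| = 76.9/9.096 = 8.454 s.

t ≈ 8.45 s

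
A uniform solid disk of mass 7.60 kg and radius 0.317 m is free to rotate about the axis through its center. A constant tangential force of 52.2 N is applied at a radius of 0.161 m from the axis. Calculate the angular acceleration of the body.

α ≈ 22.0 rad/s²

I = ½MR² = (1/2)(7.60)(0.317)² = 0.3819 kg·m².
τ = F·r = (52.2)(0.161) = 8.404 N·m.
From τ = Iα: α = 8.404/0.3819 = 22.01 rad/s².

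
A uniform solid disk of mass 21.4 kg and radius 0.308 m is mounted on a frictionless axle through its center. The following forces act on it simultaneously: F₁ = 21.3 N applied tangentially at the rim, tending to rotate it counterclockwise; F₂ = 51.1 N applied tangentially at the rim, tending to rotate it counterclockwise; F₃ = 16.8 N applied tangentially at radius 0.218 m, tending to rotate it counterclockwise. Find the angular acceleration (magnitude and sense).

α ≈ 25.6 rad/s², counterclockwise

I = ½MR² = (1/2)(21.4)(0.308)² = 1.015 kg·m².
Taking counterclockwise as positive: τ₁ = +(21.3)(0.308) = +6.560 N·m; τ₂ = +(51.1)(0.308) = +15.74 N·m; τ₃ = +(16.8)(0.218) = +3.662 N·m.
Net torque τ = 25.96 N·m.
α = τ/I = 25.96/1.015 = 25.58 rad/s².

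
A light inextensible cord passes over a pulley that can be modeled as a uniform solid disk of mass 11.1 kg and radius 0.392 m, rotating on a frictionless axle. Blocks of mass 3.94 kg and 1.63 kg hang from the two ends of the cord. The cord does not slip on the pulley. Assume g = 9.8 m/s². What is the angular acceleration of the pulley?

I = ½MR² = (1/2)(11.1)(0.392)² = 0.8528 kg·m².
Heavier block: m₁g − T₁ = m₁a. Lighter block: T₂ − m₂g = m₂a.
Pulley: (T₁ − T₂)R = Iα = I(a/R), so T₁ − T₂ = (I/R²)a = (1/2)M_p a = 5.550·a.
Adding the three: (m₁ − m₂)g = (m₁ + m₂ + 5.550)a, so a = (3.94 − 1.63)(9.8)/(3.94 + 1.63 + 5.550) = 2.036 m/s².
α = a/R = 2.036/0.392 = 5.193 rad/s².

α ≈ 5.19 rad/s²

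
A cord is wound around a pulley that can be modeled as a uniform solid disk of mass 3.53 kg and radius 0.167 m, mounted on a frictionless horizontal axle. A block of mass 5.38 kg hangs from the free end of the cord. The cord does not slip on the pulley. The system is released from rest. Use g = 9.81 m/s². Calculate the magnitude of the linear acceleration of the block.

a ≈ 7.39 m/s²

I = ½MR² = (1/2)(3.53)(0.167)² = 0.04922 kg·m².
Block: mg − T = ma. Pulley: TR = Iα. No-slip: a = αR, so T = (I/R²)a = 1.765·a.
Then mg = (m + 1.765)a, so a = (5.38)(9.81)/(5.38 + 1.765) = 7.387 m/s².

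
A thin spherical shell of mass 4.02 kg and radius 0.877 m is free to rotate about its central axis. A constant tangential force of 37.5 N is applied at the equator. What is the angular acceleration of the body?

α ≈ 16.0 rad/s²

I = (2/3)MR² = (2/3)(4.02)(0.877)² = 2.061 kg·m².
τ = F R = (37.5)(0.877) = 32.89 N·m.
From τ = Iα: α = 32.89/2.061 = 15.96 rad/s².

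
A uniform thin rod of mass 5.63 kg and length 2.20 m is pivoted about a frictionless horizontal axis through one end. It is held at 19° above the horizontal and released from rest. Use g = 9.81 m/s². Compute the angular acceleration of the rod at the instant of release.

About the pivot, I = (1/3)ML² = (1/3)(5.63)(2.20)² = 9.083 kg·m².
The weight acts at the center, a distance L/2 = 1.100 m from the pivot; τ = Mg(L/2) cos 19° = 57.44 N·m.
α = τ/I = 57.44/9.083 = 6.324 rad/s².
(Equivalently α = (3g/(2L)) cos 19° = 6.324 rad/s².)

α ≈ 6.32 rad/s²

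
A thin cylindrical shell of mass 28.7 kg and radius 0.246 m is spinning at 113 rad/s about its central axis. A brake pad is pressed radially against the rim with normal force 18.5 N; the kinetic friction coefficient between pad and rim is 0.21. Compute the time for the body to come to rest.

t ≈ 205 s

I = MR² = (28.7)(0.246)² = 1.737 kg·m².
Friction force f = μN = (0.21)(18.5) = 3.885 N at the rim; torque magnitude τ = fR = 0.9557 N·m, opposing ω.
|α| = τ/I = 0.9557/1.737 = 0.5503 rad/s² (deceleration).
0 = ω₀ − |α|t ⇒ t = ω₀/|α| = 113/0.5503 = 205.4 s.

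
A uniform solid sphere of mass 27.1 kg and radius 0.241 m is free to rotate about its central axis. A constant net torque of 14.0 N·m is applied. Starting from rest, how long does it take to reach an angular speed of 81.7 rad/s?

t ≈ 3.67 s

I = (2/5)MR² = (2/5)(27.1)(0.241)² = 0.6296 kg·m².
α = τ/I = 14.0/0.6296 = 22.24 rad/s².
ω = αt ⇒ t = ω/α = 81.7/22.24 = 3.674 s.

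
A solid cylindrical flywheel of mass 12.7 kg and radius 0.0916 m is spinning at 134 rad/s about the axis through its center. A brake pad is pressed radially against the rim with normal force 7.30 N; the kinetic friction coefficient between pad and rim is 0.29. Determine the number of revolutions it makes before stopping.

I = ½MR² = (1/2)(12.7)(0.0916)² = 0.05328 kg·m².
Friction force f = μN = (0.29)(7.30) = 2.117 N at the rim; torque magnitude τ = fR = 0.1939 N·m, opposing ω.
|α| = τ/I = 0.1939/0.05328 = 3.640 rad/s² (deceleration).
ω² = ω₀² − 2|α|θ with ω = 0 ⇒ θ = ω₀²/(2|α|) = 2467 rad = 392.6 rev.

≈ 393 revolutions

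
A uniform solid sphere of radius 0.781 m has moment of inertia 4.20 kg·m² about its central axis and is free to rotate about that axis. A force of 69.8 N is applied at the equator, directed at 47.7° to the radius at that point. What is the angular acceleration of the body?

Only the tangential component produces torque: τ = F R sinθ = (69.8)(0.781) sin 47.7° = 40.32 N·m.
Newton's second law for rotation, τ = Iα, gives α = τ/I = 40.32/4.200 = 9.600 rad/s².

α ≈ 9.60 rad/s²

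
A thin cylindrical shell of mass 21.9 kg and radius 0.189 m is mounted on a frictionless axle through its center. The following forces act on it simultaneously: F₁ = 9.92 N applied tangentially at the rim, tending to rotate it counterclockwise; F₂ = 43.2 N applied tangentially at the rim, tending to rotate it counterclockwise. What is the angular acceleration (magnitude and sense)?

I = MR² = (21.9)(0.189)² = 0.7823 kg·m².
Taking counterclockwise as positive: τ₁ = +(9.92)(0.189) = +1.875 N·m; τ₂ = +(43.2)(0.189) = +8.165 N·m.
Net torque τ = 10.04 N·m.
α = τ/I = 10.04/0.7823 = 12.83 rad/s².

α ≈ 12.8 rad/s², counterclockwise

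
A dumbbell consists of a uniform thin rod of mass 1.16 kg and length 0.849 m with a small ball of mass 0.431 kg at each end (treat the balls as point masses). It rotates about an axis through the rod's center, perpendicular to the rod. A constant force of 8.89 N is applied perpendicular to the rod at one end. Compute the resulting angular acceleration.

α ≈ 16.8 rad/s²

I_rod = (1/12)ML² = (1/12)(1.16)(0.849)² = 0.06968 kg·m².
I_balls = 2·m·(L/2)² = 2(0.431)(0.4245)² = 0.1553 kg·m².
Total I = 0.2250 kg·m².
τ = F·(L/2) = (8.89)(0.424) = 3.774 N·m.
α = τ/I = 3.774/0.2250 = 16.77 rad/s².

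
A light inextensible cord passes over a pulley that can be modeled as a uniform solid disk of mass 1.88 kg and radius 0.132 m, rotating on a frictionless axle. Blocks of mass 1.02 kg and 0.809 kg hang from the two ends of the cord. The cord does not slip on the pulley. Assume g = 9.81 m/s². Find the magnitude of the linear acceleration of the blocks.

a ≈ 0.748 m/s²

I = ½MR² = (1/2)(1.88)(0.132)² = 0.01638 kg·m².
Heavier block: m₁g − T₁ = m₁a. Lighter block: T₂ − m₂g = m₂a.
Pulley: (T₁ − T₂)R = Iα = I(a/R), so T₁ − T₂ = (I/R²)a = (1/2)M_p a = 0.9400·a.
Adding the three: (m₁ − m₂)g = (m₁ + m₂ + 0.9400)a, so a = (1.02 − 0.809)(9.81)/(1.02 + 0.809 + 0.9400) = 0.7475 m/s².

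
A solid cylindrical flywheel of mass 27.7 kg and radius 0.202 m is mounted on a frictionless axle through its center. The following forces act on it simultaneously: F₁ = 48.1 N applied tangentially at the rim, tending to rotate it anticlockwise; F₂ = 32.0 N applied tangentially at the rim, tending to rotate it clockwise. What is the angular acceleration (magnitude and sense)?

α ≈ 5.75 rad/s², anticlockwise

I = ½MR² = (1/2)(27.7)(0.202)² = 0.5651 kg·m².
Taking anticlockwise as positive: τ₁ = +(48.1)(0.202) = +9.716 N·m; τ₂ = −(32.0)(0.202) = −6.464 N·m.
Net torque τ = 3.252 N·m.
α = τ/I = 3.252/0.5651 = 5.755 rad/s².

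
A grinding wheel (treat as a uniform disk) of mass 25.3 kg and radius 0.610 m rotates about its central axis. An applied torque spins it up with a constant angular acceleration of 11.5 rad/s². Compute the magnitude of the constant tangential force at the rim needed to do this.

F ≈ 88.7 N

I = ½MR² = (1/2)(25.3)(0.610)² = 4.707 kg·m².
The required torque is τ = Iα = (4.707)(11.50) = 54.13 N·m.
A tangential force at the rim gives τ = FR, so F = τ/R = 54.13/0.610 = 88.74 N.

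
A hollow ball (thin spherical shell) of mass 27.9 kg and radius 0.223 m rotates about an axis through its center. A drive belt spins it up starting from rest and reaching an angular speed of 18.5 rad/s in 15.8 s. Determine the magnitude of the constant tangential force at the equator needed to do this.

F ≈ 4.86 N

I = (2/3)MR² = (2/3)(27.9)(0.223)² = 0.9250 kg·m².
α = Δω/Δt = (18.5 − 0)/15.8 = 1.171 rad/s².
The required torque is τ = Iα = (0.9250)(1.171) = 1.083 N·m.
A tangential force at the equator gives τ = FR, so F = τ/R = 1.083/0.223 = 4.857 N.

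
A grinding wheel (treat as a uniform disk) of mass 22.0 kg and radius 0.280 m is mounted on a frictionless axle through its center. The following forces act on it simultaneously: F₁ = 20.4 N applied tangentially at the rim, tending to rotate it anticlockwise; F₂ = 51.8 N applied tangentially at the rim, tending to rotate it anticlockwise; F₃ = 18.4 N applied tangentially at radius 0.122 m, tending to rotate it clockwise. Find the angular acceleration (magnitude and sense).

α ≈ 20.8 rad/s², anticlockwise

I = ½MR² = (1/2)(22.0)(0.280)² = 0.8624 kg·m².
Taking anticlockwise as positive: τ₁ = +(20.4)(0.280) = +5.712 N·m; τ₂ = +(51.8)(0.280) = +14.50 N·m; τ₃ = −(18.4)(0.122) = −2.245 N·m.
Net torque τ = 17.97 N·m.
α = τ/I = 17.97/0.8624 = 20.84 rad/s².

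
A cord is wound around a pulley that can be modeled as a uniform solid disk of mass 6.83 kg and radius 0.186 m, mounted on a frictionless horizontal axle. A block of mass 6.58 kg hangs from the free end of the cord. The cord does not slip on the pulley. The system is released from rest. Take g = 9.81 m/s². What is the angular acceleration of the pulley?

I = ½MR² = (1/2)(6.83)(0.186)² = 0.1181 kg·m².
Block: mg − T = ma. Pulley: TR = Iα. No-slip: a = αR, so T = (I/R²)a = 3.415·a.
Then mg = (m + 3.415)a, so a = (6.58)(9.81)/(6.58 + 3.415) = 6.458 m/s².
α = a/R = 6.458/0.186 = 34.72 rad/s².

α ≈ 34.7 rad/s²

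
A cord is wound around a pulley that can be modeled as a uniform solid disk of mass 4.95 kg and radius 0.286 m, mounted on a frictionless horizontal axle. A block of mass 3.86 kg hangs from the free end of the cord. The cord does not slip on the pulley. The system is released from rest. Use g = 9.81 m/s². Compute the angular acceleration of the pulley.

α ≈ 20.9 rad/s²

I = ½MR² = (1/2)(4.95)(0.286)² = 0.2024 kg·m².
Block: mg − T = ma. Pulley: TR = Iα. No-slip: a = αR, so T = (I/R²)a = 2.475·a.
Then mg = (m + 2.475)a, so a = (3.86)(9.81)/(3.86 + 2.475) = 5.977 m/s².
α = a/R = 5.977/0.286 = 20.90 rad/s².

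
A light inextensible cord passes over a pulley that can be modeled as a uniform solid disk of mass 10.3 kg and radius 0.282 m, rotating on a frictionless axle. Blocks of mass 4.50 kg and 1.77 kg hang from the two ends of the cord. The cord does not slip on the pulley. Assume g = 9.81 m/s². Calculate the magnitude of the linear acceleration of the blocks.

I = ½MR² = (1/2)(10.3)(0.282)² = 0.4095 kg·m².
Heavier block: m₁g − T₁ = m₁a. Lighter block: T₂ − m₂g = m₂a.
Pulley: (T₁ − T₂)R = Iα = I(a/R), so T₁ − T₂ = (I/R²)a = (1/2)M_p a = 5.150·a.
Adding the three: (m₁ − m₂)g = (m₁ + m₂ + 5.150)a, so a = (4.50 − 1.77)(9.81)/(4.50 + 1.77 + 5.150) = 2.345 m/s².

a ≈ 2.35 m/s²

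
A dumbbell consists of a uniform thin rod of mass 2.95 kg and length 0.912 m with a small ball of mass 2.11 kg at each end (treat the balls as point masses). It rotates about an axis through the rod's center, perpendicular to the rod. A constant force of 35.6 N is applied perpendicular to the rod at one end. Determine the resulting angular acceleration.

I_rod = (1/12)ML² = (1/12)(2.95)(0.912)² = 0.2045 kg·m².
I_balls = 2·m·(L/2)² = 2(2.11)(0.4560)² = 0.8775 kg·m².
Total I = 1.082 kg·m².
τ = F·(L/2) = (35.6)(0.456) = 16.23 N·m.
α = τ/I = 16.23/1.082 = 15.00 rad/s².

α ≈ 15.0 rad/s²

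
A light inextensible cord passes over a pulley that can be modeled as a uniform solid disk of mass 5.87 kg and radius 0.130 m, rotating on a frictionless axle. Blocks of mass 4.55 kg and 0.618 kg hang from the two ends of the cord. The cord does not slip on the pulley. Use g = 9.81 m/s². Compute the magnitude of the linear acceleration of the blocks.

a ≈ 4.76 m/s²

I = ½MR² = (1/2)(5.87)(0.130)² = 0.04960 kg·m².
Heavier block: m₁g − T₁ = m₁a. Lighter block: T₂ − m₂g = m₂a.
Pulley: (T₁ − T₂)R = Iα = I(a/R), so T₁ − T₂ = (I/R²)a = (1/2)M_p a = 2.935·a.
Adding the three: (m₁ − m₂)g = (m₁ + m₂ + 2.935)a, so a = (4.55 − 0.618)(9.81)/(4.55 + 0.618 + 2.935) = 4.760 m/s².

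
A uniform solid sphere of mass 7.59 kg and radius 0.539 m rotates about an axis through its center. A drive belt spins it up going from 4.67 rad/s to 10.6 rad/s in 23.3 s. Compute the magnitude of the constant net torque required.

τ ≈ 0.224 N·m

I = (2/5)MR² = (2/5)(7.59)(0.539)² = 0.8820 kg·m².
α = Δω/Δt = (10.6 − 4.67)/23.3 = 0.2545 rad/s².
τ = Iα = (0.8820)(0.2545) = 0.2245 N·m.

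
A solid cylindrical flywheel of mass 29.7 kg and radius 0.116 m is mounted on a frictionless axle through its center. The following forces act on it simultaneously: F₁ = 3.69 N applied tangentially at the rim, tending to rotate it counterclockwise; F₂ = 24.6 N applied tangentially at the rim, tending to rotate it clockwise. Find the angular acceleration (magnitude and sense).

I = ½MR² = (1/2)(29.7)(0.116)² = 0.1998 kg·m².
Taking counterclockwise as positive: τ₁ = +(3.69)(0.116) = +0.4280 N·m; τ₂ = −(24.6)(0.116) = −2.854 N·m.
Net torque τ = -2.426 N·m.
α = τ/I = -2.426/0.1998 = -12.14 rad/s².

α ≈ 12.1 rad/s², clockwise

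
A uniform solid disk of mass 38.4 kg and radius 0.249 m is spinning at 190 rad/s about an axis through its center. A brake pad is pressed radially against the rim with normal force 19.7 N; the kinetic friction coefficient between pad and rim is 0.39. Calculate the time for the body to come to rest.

I = ½MR² = (1/2)(38.4)(0.249)² = 1.190 kg·m².
Friction force f = μN = (0.39)(19.7) = 7.683 N at the rim; torque magnitude τ = fR = 1.913 N·m, opposing ω.
|α| = τ/I = 1.913/1.190 = 1.607 rad/s² (deceleration).
0 = ω₀ − |α|t ⇒ t = ω₀/|α| = 190/1.607 = 118.2 s.

t ≈ 118 s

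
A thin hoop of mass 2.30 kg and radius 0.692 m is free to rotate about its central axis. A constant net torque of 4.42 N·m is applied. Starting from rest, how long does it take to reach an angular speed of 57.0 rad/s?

t ≈ 14.2 s

I = MR² = (2.30)(0.692)² = 1.101 kg·m².
α = τ/I = 4.42/1.101 = 4.013 rad/s².
ω = αt ⇒ t = ω/α = 57.0/4.013 = 14.20 s.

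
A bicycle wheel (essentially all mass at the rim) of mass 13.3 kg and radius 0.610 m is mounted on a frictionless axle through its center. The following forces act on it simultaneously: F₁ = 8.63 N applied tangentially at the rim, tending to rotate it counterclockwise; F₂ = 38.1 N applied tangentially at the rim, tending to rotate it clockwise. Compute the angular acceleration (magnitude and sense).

α ≈ 3.63 rad/s², clockwise

I = MR² = (13.3)(0.610)² = 4.949 kg·m².
Taking counterclockwise as positive: τ₁ = +(8.63)(0.610) = +5.264 N·m; τ₂ = −(38.1)(0.610) = −23.24 N·m.
Net torque τ = -17.98 N·m.
α = τ/I = -17.98/4.949 = -3.632 rad/s².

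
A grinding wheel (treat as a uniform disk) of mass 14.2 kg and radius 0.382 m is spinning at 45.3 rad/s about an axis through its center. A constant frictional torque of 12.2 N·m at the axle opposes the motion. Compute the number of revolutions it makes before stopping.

I = ½MR² = (1/2)(14.2)(0.382)² = 1.036 kg·m².
The net torque has magnitude 12.2 N·m, opposing ω.
|α| = τ/I = 12.20/1.036 = 11.78 rad/s² (deceleration).
ω² = ω₀² − 2|α|θ with ω = 0 ⇒ θ = ω₀²/(2|α|) = 87.13 rad = 13.87 rev.

≈ 13.9 revolutions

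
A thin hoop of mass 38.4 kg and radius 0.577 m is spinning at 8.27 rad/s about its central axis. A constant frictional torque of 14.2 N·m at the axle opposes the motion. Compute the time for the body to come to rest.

t ≈ 7.45 s

I = MR² = (38.4)(0.577)² = 12.78 kg·m².
The net torque has magnitude 14.2 N·m, opposing ω.
|α| = τ/I = 14.20/12.78 = 1.111 rad/s² (deceleration).
0 = ω₀ − |α|t ⇒ t = ω₀/|α| = 8.27/1.111 = 7.446 s.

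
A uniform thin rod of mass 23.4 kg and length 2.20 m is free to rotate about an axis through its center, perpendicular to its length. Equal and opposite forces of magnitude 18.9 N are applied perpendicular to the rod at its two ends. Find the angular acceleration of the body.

α ≈ 4.41 rad/s²

I = (1/12)ML² = (1/12)(23.4)(2.20)² = 9.438 kg·m².
The couple gives τ = F·(L/2) + F·(L/2) = F L = (18.9)(2.20) = 41.58 N·m.
Newton's second law for rotation, τ = Iα, gives α = τ/I = 41.58/9.438 = 4.406 rad/s².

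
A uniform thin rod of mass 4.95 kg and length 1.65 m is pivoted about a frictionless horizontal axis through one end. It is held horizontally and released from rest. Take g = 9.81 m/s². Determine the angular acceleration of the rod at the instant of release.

α ≈ 8.92 rad/s²

About the pivot, I = (1/3)ML² = (1/3)(4.95)(1.65)² = 4.492 kg·m².
The weight acts at the center, a distance L/2 = 0.8250 m from the pivot; τ = Mg(L/2) = 40.06 N·m.
α = τ/I = 40.06/4.492 = 8.918 rad/s².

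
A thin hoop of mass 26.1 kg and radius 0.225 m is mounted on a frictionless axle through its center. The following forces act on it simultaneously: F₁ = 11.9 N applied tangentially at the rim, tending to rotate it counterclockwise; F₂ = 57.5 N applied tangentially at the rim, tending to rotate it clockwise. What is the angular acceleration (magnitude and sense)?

α ≈ 7.77 rad/s², clockwise

I = MR² = (26.1)(0.225)² = 1.321 kg·m².
Taking counterclockwise as positive: τ₁ = +(11.9)(0.225) = +2.678 N·m; τ₂ = −(57.5)(0.225) = −12.94 N·m.
Net torque τ = -10.26 N·m.
α = τ/I = -10.26/1.321 = -7.765 rad/s².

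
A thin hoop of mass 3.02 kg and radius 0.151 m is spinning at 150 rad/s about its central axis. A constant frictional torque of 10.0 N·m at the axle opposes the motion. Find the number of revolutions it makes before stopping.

≈ 12.3 revolutions

I = MR² = (3.02)(0.151)² = 0.06886 kg·m².
The net torque has magnitude 10.0 N·m, opposing ω.
|α| = τ/I = 10.00/0.06886 = 145.2 rad/s² (deceleration).
ω² = ω₀² − 2|α|θ with ω = 0 ⇒ θ = ω₀²/(2|α|) = 77.47 rad = 12.33 rev.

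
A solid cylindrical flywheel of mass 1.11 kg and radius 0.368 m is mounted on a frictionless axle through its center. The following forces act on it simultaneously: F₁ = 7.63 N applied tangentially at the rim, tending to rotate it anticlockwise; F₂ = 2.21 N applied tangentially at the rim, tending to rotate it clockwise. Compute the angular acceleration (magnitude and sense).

α ≈ 26.5 rad/s², anticlockwise

I = ½MR² = (1/2)(1.11)(0.368)² = 0.07516 kg·m².
Taking anticlockwise as positive: τ₁ = +(7.63)(0.368) = +2.808 N·m; τ₂ = −(2.21)(0.368) = −0.8133 N·m.
Net torque τ = 1.995 N·m.
α = τ/I = 1.995/0.07516 = 26.54 rad/s².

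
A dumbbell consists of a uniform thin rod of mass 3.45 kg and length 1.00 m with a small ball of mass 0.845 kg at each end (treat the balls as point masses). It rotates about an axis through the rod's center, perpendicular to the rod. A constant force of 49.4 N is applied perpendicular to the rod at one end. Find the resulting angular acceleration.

I_rod = (1/12)ML² = (1/12)(3.45)(1.00)² = 0.2875 kg·m².
I_balls = 2·m·(L/2)² = 2(0.845)(0.5000)² = 0.4225 kg·m².
Total I = 0.7100 kg·m².
τ = F·(L/2) = (49.4)(0.500) = 24.70 N·m.
α = τ/I = 24.70/0.7100 = 34.79 rad/s².

α ≈ 34.8 rad/s²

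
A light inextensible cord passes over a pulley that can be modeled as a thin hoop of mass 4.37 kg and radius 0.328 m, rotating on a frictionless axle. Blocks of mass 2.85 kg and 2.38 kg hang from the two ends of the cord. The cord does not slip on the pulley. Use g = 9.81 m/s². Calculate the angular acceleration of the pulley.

α ≈ 1.46 rad/s²

I = MR² = (4.37)(0.328)² = 0.4701 kg·m².
Heavier block: m₁g − T₁ = m₁a. Lighter block: T₂ − m₂g = m₂a.
Pulley: (T₁ − T₂)R = Iα = I(a/R), so T₁ − T₂ = (I/R²)a = 1·M_p a = 4.370·a.
Adding the three: (m₁ − m₂)g = (m₁ + m₂ + 4.370)a, so a = (2.85 − 2.38)(9.81)/(2.85 + 2.38 + 4.370) = 0.4803 m/s².
α = a/R = 0.4803/0.328 = 1.464 rad/s².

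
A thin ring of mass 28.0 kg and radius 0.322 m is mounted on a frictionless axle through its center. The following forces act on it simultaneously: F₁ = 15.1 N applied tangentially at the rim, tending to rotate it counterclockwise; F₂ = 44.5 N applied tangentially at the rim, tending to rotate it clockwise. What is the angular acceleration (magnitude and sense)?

α ≈ 3.26 rad/s², clockwise

I = MR² = (28.0)(0.322)² = 2.903 kg·m².
Taking counterclockwise as positive: τ₁ = +(15.1)(0.322) = +4.862 N·m; τ₂ = −(44.5)(0.322) = −14.33 N·m.
Net torque τ = -9.467 N·m.
α = τ/I = -9.467/2.903 = -3.261 rad/s².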